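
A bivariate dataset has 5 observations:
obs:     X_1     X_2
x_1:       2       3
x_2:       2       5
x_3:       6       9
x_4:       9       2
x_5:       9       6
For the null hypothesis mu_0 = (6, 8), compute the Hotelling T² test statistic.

Step 1 — sample mean vector:
  mean(X_1) = (2 + 2 + 6 + 9 + 9) / 5 = 28/5 = 5.6
  mean(X_2) = (3 + 5 + 9 + 2 + 6) / 5 = 25/5 = 5
  x̄ = (5.6, 5),  deviation x̄ - mu_0 = (5.6, 5) - (6, 8) = (-0.4, -3).

Step 2 — sample covariance matrix, S[i,j] = (1/(n-1)) · Σ_k (x_{k,i} - mean_i) · (x_{k,j} - mean_j), divisor n-1 = 4:
  S[X_1,X_1] = ((-3.6)·(-3.6) + (-3.6)·(-3.6) + (0.4)·(0.4) + (3.4)·(3.4) + (3.4)·(3.4)) / 4 = 49.2/4 = 12.3
  S[X_1,X_2] = ((-3.6)·(-2) + (-3.6)·(0) + (0.4)·(4) + (3.4)·(-3) + (3.4)·(1)) / 4 = 2/4 = 0.5
  S[X_2,X_2] = ((-2)·(-2) + (0)·(0) + (4)·(4) + (-3)·(-3) + (1)·(1)) / 4 = 30/4 = 7.5
  S = [[12.3, 0.5],
 [0.5, 7.5]].

Step 3 — invert S. det(S) = 12.3·7.5 - (0.5)² = 92.
  S^{-1} = (1/det) · [[d, -b], [-b, a]] = [[0.0815, -0.0054],
 [-0.0054, 0.1337]].

Step 4 — quadratic form (x̄ - mu_0)^T · S^{-1} · (x̄ - mu_0):
  S^{-1} · (x̄ - mu_0) = (-0.0163, -0.3989),
  (x̄ - mu_0)^T · [...] = (-0.4)·(-0.0163) + (-3)·(-0.3989) = 1.2033.

Step 5 — scale by n: T² = 5 · 1.2033 = 6.0163.

T² ≈ 6.0163


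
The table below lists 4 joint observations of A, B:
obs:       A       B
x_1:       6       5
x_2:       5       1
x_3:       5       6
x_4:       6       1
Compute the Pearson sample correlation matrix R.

Step 1 — column means:
  mean(A) = (6 + 5 + 5 + 6) / 4 = 22/4 = 5.5
  mean(B) = (5 + 1 + 6 + 1) / 4 = 13/4 = 3.25

Step 2 — sample variances and covariances s[i,j] = (1/(n-1)) · Σ_k (x_{k,i} - mean_i) · (x_{k,j} - mean_j), with n-1 = 3:
  s[A,A] = ((0.5)·(0.5) + (-0.5)·(-0.5) + (-0.5)·(-0.5) + (0.5)·(0.5)) / 3 = 1/3 = 0.3333
  s[A,B] = ((0.5)·(1.75) + (-0.5)·(-2.25) + (-0.5)·(2.75) + (0.5)·(-2.25)) / 3 = -0.5/3 = -0.1667
  s[B,B] = ((1.75)·(1.75) + (-2.25)·(-2.25) + (2.75)·(2.75) + (-2.25)·(-2.25)) / 3 = 20.75/3 = 6.9167
  Sample standard deviations s_i = √(s[i,i]):
  s(A) = √(0.3333) = 0.5774
  s(B) = √(6.9167) = 2.63

Step 3 — r_{ij} = s_{ij} / (s_i · s_j):
  r[A,A] = 1 (diagonal).
  r[A,B] = -0.1667 / (0.5774 · 2.63) = -0.1667 / 1.5184 = -0.1098
  r[B,B] = 1 (diagonal).

R is symmetric with unit diagonal. Assembling:

R = [[1, -0.1098],
 [-0.1098, 1]]


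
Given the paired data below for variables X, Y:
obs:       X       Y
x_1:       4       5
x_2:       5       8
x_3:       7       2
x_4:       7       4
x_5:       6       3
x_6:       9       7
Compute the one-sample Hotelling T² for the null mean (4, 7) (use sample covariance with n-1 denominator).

Step 1 — sample mean vector:
  mean(X) = (4 + 5 + 7 + 7 + 6 + 9) / 6 = 38/6 = 6.3333
  mean(Y) = (5 + 8 + 2 + 4 + 3 + 7) / 6 = 29/6 = 4.8333
  x̄ = (6.3333, 4.8333),  deviation x̄ - mu_0 = (6.3333, 4.8333) - (4, 7) = (2.3333, -2.1667).

Step 2 — sample covariance matrix, S[i,j] = (1/(n-1)) · Σ_k (x_{k,i} - mean_i) · (x_{k,j} - mean_j), divisor n-1 = 5:
  S[X,X] = ((-2.3333)·(-2.3333) + (-1.3333)·(-1.3333) + (0.6667)·(0.6667) + (0.6667)·(0.6667) + (-0.3333)·(-0.3333) + (2.6667)·(2.6667)) / 5 = 15.3333/5 = 3.0667
  S[X,Y] = ((-2.3333)·(0.1667) + (-1.3333)·(3.1667) + (0.6667)·(-2.8333) + (0.6667)·(-0.8333) + (-0.3333)·(-1.8333) + (2.6667)·(2.1667)) / 5 = -0.6667/5 = -0.1333
  S[Y,Y] = ((0.1667)·(0.1667) + (3.1667)·(3.1667) + (-2.8333)·(-2.8333) + (-0.8333)·(-0.8333) + (-1.8333)·(-1.8333) + (2.1667)·(2.1667)) / 5 = 26.8333/5 = 5.3667
  S = [[3.0667, -0.1333],
 [-0.1333, 5.3667]].

Step 3 — invert S. det(S) = 3.0667·5.3667 - (-0.1333)² = 16.44.
  S^{-1} = (1/det) · [[d, -b], [-b, a]] = [[0.3264, 0.0081],
 [0.0081, 0.1865]].

Step 4 — quadratic form (x̄ - mu_0)^T · S^{-1} · (x̄ - mu_0):
  S^{-1} · (x̄ - mu_0) = (0.7441, -0.3852),
  (x̄ - mu_0)^T · [...] = (2.3333)·(0.7441) + (-2.1667)·(-0.3852) = 2.571.

Step 5 — scale by n: T² = 6 · 2.571 = 15.4258.

T² ≈ 15.4258


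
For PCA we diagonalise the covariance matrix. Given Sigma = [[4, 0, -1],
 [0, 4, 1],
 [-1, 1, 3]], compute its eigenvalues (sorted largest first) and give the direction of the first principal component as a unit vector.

Step 1 — characteristic polynomial p(λ) = det(λI - Sigma) = λ³ - tr·λ² + c_1·λ - det, where tr = trace, c_1 = sum of the principal 2×2 minors, det = det(Sigma):
  tr = 4 + 4 + 3 = 11,
  c_1 = (4·4 - (0)²) + (4·3 - (-1)²) + (4·3 - (1)²) = 16 + 11 + 11 = 38,
  det = 4·(4·3 - (1)²) - (0)·((0)·3 - (1)·(-1)) + (-1)·((0)·(1) - 4·(-1)) = 4·(11) - (0)·(1) + (-1)·(4) = 40.
  So p(λ) = λ³ - 11λ² + 38λ - 40.
Step 2 — look for an integer root (rational root theorem: any rational root is an integer divisor of 40). Testing λ = 2:
  p(2) = 8 - 44 + 76 - 40 = 0  ✓
  Dividing out (λ - 2): p(λ) = (λ - 2)(λ² - 9λ + 20).
Step 3 — remaining eigenvalues from the quadratic λ² - 9λ + 20 = 0:
  Δ = 9² - 4·20 = 81 - 80 = 1,  λ = (9 ± √1)/2 = (9 ± 1)/2 = 5 or 4.
  Sorted: λ_1 = 5,  λ_2 = 4,  λ_3 = 2  (check: sum = 11 = tr ✓).

Step 4 — unit eigenvector for λ_1 = 5: v spans the null space of (Sigma - λ_1 I), whose rows are
  r_1 = (-1, 0, -1),  r_2 = (0, -1, 1),  r_3 = (-1, 1, -2).
  v is orthogonal to every row, so take v ∝ r_1 × r_2 = ((0)·(1) - (-1)·(-1), (-1)·(0) - (-1)·(1), (-1)·(-1) - (0)·(0)) = (-1, 1, 1).
  Rescale (multiply by -1 so the first nonzero entry is positive): u = (1, -1, -1).
  ||u|| = √((1)² + (-1)² + (-1)²) = √(3) ≈ 1.7321,  v_1 = u/||u|| ≈ (0.5774, -0.5774, -0.5774) (||v_1|| = 1).

λ_1 = 5,  λ_2 = 4,  λ_3 = 2;  v_1 ≈ (0.5774, -0.5774, -0.5774)


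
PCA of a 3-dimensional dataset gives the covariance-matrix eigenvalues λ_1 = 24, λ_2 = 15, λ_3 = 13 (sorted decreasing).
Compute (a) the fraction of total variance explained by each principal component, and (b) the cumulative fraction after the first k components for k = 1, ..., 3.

Step 1 — total variance = trace(Sigma) = Σ λ_i = 24 + 15 + 13 = 52.

Step 2 — fraction explained by component i = λ_i / Σ λ:
  PC1: 24/52 = 0.4615
  PC2: 15/52 = 0.2885
  PC3: 13/52 = 0.25

Step 3 — cumulative fraction after k components = (λ_1 + ... + λ_k) / Σ λ:
  k = 1: 24/52 = 0.4615
  k = 2: (24 + 15)/52 = 39/52 = 0.75
  k = 3: (24 + 15 + 13)/52 = 52/52 = 1

Summary (fraction, with percent):

explained: PC1 0.4615 (46.15%), PC2 0.2885 (28.85%), PC3 0.25 (25%);  cumulative: 0.4615, 0.75, 1


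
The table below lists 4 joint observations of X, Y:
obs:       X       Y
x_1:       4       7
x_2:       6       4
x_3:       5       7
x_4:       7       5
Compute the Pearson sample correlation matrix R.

Step 1 — column means:
  mean(X) = (4 + 6 + 5 + 7) / 4 = 22/4 = 5.5
  mean(Y) = (7 + 4 + 7 + 5) / 4 = 23/4 = 5.75

Step 2 — sample variances and covariances s[i,j] = (1/(n-1)) · Σ_k (x_{k,i} - mean_i) · (x_{k,j} - mean_j), with n-1 = 3:
  s[X,X] = ((-1.5)·(-1.5) + (0.5)·(0.5) + (-0.5)·(-0.5) + (1.5)·(1.5)) / 3 = 5/3 = 1.6667
  s[X,Y] = ((-1.5)·(1.25) + (0.5)·(-1.75) + (-0.5)·(1.25) + (1.5)·(-0.75)) / 3 = -4.5/3 = -1.5
  s[Y,Y] = ((1.25)·(1.25) + (-1.75)·(-1.75) + (1.25)·(1.25) + (-0.75)·(-0.75)) / 3 = 6.75/3 = 2.25
  Sample standard deviations s_i = √(s[i,i]):
  s(X) = √(1.6667) = 1.291
  s(Y) = √(2.25) = 1.5

Step 3 — r_{ij} = s_{ij} / (s_i · s_j):
  r[X,X] = 1 (diagonal).
  r[X,Y] = -1.5 / (1.291 · 1.5) = -1.5 / 1.9365 = -0.7746
  r[Y,Y] = 1 (diagonal).

R is symmetric with unit diagonal. Assembling:

R = [[1, -0.7746],
 [-0.7746, 1]]


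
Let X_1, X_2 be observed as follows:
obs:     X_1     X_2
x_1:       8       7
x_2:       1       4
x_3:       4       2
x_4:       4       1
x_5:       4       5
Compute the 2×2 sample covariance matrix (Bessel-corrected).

Step 1 — column means:
  mean(X_1) = (8 + 1 + 4 + 4 + 4) / 5 = 21/5 = 4.2
  mean(X_2) = (7 + 4 + 2 + 1 + 5) / 5 = 19/5 = 3.8

Step 2 — sample covariance S[i,j] = (1/(n-1)) · Σ_k (x_{k,i} - mean_i) · (x_{k,j} - mean_j), with n-1 = 4.
  S[X_1,X_1] = ((3.8)·(3.8) + (-3.2)·(-3.2) + (-0.2)·(-0.2) + (-0.2)·(-0.2) + (-0.2)·(-0.2)) / 4 = 24.8/4 = 6.2
  S[X_1,X_2] = ((3.8)·(3.2) + (-3.2)·(0.2) + (-0.2)·(-1.8) + (-0.2)·(-2.8) + (-0.2)·(1.2)) / 4 = 12.2/4 = 3.05
  S[X_2,X_2] = ((3.2)·(3.2) + (0.2)·(0.2) + (-1.8)·(-1.8) + (-2.8)·(-2.8) + (1.2)·(1.2)) / 4 = 22.8/4 = 5.7

S is symmetric (S[j,i] = S[i,j]). Assembling:

S = [[6.2, 3.05],
 [3.05, 5.7]]


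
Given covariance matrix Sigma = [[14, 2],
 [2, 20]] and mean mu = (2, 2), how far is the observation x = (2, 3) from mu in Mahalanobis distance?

Step 1 — centre the observation: (x - mu) = (0, 1).

Step 2 — invert Sigma. det(Sigma) = 14·20 - (2)² = 276.
  Sigma^{-1} = (1/det) · [[d, -b], [-b, a]] = [[0.0725, -0.0072],
 [-0.0072, 0.0507]].

Step 3 — form the quadratic (x - mu)^T · Sigma^{-1} · (x - mu):
  Sigma^{-1} · (x - mu) = (-0.0072, 0.0507).
  (x - mu)^T · [Sigma^{-1} · (x - mu)] = (0)·(-0.0072) + (1)·(0.0507) = 0.0507.

Step 4 — take square root: d = √(0.0507) ≈ 0.2252.

d(x, mu) = √(0.0507) ≈ 0.2252


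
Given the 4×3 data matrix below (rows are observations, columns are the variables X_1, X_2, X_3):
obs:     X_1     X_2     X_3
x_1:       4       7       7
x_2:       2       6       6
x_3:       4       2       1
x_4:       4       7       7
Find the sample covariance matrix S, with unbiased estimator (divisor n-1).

Step 1 — column means:
  mean(X_1) = (4 + 2 + 4 + 4) / 4 = 14/4 = 3.5
  mean(X_2) = (7 + 6 + 2 + 7) / 4 = 22/4 = 5.5
  mean(X_3) = (7 + 6 + 1 + 7) / 4 = 21/4 = 5.25

Step 2 — sample covariance S[i,j] = (1/(n-1)) · Σ_k (x_{k,i} - mean_i) · (x_{k,j} - mean_j), with n-1 = 3.
  S[X_1,X_1] = ((0.5)·(0.5) + (-1.5)·(-1.5) + (0.5)·(0.5) + (0.5)·(0.5)) / 3 = 3/3 = 1
  S[X_1,X_2] = ((0.5)·(1.5) + (-1.5)·(0.5) + (0.5)·(-3.5) + (0.5)·(1.5)) / 3 = -1/3 = -0.3333
  S[X_1,X_3] = ((0.5)·(1.75) + (-1.5)·(0.75) + (0.5)·(-4.25) + (0.5)·(1.75)) / 3 = -1.5/3 = -0.5
  S[X_2,X_2] = ((1.5)·(1.5) + (0.5)·(0.5) + (-3.5)·(-3.5) + (1.5)·(1.5)) / 3 = 17/3 = 5.6667
  S[X_2,X_3] = ((1.5)·(1.75) + (0.5)·(0.75) + (-3.5)·(-4.25) + (1.5)·(1.75)) / 3 = 20.5/3 = 6.8333
  S[X_3,X_3] = ((1.75)·(1.75) + (0.75)·(0.75) + (-4.25)·(-4.25) + (1.75)·(1.75)) / 3 = 24.75/3 = 8.25

S is symmetric (S[j,i] = S[i,j]). Assembling:

S = [[1, -0.3333, -0.5],
 [-0.3333, 5.6667, 6.8333],
 [-0.5, 6.8333, 8.25]]


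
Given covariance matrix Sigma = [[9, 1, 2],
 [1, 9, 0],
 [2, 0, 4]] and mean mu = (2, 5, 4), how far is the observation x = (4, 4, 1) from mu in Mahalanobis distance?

Step 1 — centre the observation: (x - mu) = (2, -1, -3).

Step 2 — invert Sigma (cofactor / det for 3×3, or solve directly):
  Sigma^{-1} = [[0.1268, -0.0141, -0.0634],
 [-0.0141, 0.1127, 0.007],
 [-0.0634, 0.007, 0.2817]].

Step 3 — form the quadratic (x - mu)^T · Sigma^{-1} · (x - mu):
  Sigma^{-1} · (x - mu) = (0.4577, -0.162, -0.9789).
  (x - mu)^T · [Sigma^{-1} · (x - mu)] = (2)·(0.4577) + (-1)·(-0.162) + (-3)·(-0.9789) = 4.0141.

Step 4 — take square root: d = √(4.0141) ≈ 2.0035.

d(x, mu) = √(4.0141) ≈ 2.0035


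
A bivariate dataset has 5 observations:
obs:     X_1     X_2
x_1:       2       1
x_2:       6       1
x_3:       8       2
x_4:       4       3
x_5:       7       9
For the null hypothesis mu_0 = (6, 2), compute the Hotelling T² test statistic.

Step 1 — sample mean vector:
  mean(X_1) = (2 + 6 + 8 + 4 + 7) / 5 = 27/5 = 5.4
  mean(X_2) = (1 + 1 + 2 + 3 + 9) / 5 = 16/5 = 3.2
  x̄ = (5.4, 3.2),  deviation x̄ - mu_0 = (5.4, 3.2) - (6, 2) = (-0.6, 1.2).

Step 2 — sample covariance matrix, S[i,j] = (1/(n-1)) · Σ_k (x_{k,i} - mean_i) · (x_{k,j} - mean_j), divisor n-1 = 4:
  S[X_1,X_1] = ((-3.4)·(-3.4) + (0.6)·(0.6) + (2.6)·(2.6) + (-1.4)·(-1.4) + (1.6)·(1.6)) / 4 = 23.2/4 = 5.8
  S[X_1,X_2] = ((-3.4)·(-2.2) + (0.6)·(-2.2) + (2.6)·(-1.2) + (-1.4)·(-0.2) + (1.6)·(5.8)) / 4 = 12.6/4 = 3.15
  S[X_2,X_2] = ((-2.2)·(-2.2) + (-2.2)·(-2.2) + (-1.2)·(-1.2) + (-0.2)·(-0.2) + (5.8)·(5.8)) / 4 = 44.8/4 = 11.2
  S = [[5.8, 3.15],
 [3.15, 11.2]].

Step 3 — invert S. det(S) = 5.8·11.2 - (3.15)² = 55.0375.
  S^{-1} = (1/det) · [[d, -b], [-b, a]] = [[0.2035, -0.0572],
 [-0.0572, 0.1054]].

Step 4 — quadratic form (x̄ - mu_0)^T · S^{-1} · (x̄ - mu_0):
  S^{-1} · (x̄ - mu_0) = (-0.1908, 0.1608),
  (x̄ - mu_0)^T · [...] = (-0.6)·(-0.1908) + (1.2)·(0.1608) = 0.3074.

Step 5 — scale by n: T² = 5 · 0.3074 = 1.5371.

T² ≈ 1.5371


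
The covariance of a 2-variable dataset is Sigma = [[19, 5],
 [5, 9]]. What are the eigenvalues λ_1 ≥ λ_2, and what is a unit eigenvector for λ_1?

Step 1 — characteristic polynomial of 2×2 Sigma:
  det(Sigma - λI) = λ² - trace · λ + det = 0.
  trace = 19 + 9 = 28, det = 19·9 - (5)² = 146.
Step 2 — discriminant:
  Δ = trace² - 4·det = 784 - 584 = 200.
Step 3 — eigenvalues:
  λ = (trace ± √Δ)/2 = (28 ± 14.1421)/2,
  λ_1 = 21.0711,  λ_2 = 6.9289.

Step 4 — unit eigenvector for λ_1: solve (Sigma - λ_1 I)v = 0. First row:
  (19 - 21.0711)·v_x + (5)·v_y = 0, i.e. (-2.0711)·v_x + (5)·v_y = 0,
  so v ∝ (b, λ_1 - a) = (5, 2.0711) = u.
  ||u|| = √((5)² + (2.0711)²) = √(29.2893) ≈ 5.412,
  v_1 = u/||u|| ≈ (0.9239, 0.3827) (||v_1|| = 1).

λ_1 = 21.0711,  λ_2 = 6.9289;  v_1 ≈ (0.9239, 0.3827)


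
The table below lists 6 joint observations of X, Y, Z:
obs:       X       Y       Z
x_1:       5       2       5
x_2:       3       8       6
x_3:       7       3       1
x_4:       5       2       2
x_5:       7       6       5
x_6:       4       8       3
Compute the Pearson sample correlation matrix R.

Step 1 — column means:
  mean(X) = (5 + 3 + 7 + 5 + 7 + 4) / 6 = 31/6 = 5.1667
  mean(Y) = (2 + 8 + 3 + 2 + 6 + 8) / 6 = 29/6 = 4.8333
  mean(Z) = (5 + 6 + 1 + 2 + 5 + 3) / 6 = 22/6 = 3.6667

Step 2 — sample variances and covariances s[i,j] = (1/(n-1)) · Σ_k (x_{k,i} - mean_i) · (x_{k,j} - mean_j), with n-1 = 5:
  s[X,X] = ((-0.1667)·(-0.1667) + (-2.1667)·(-2.1667) + (1.8333)·(1.8333) + (-0.1667)·(-0.1667) + (1.8333)·(1.8333) + (-1.1667)·(-1.1667)) / 5 = 12.8333/5 = 2.5667
  s[X,Y] = ((-0.1667)·(-2.8333) + (-2.1667)·(3.1667) + (1.8333)·(-1.8333) + (-0.1667)·(-2.8333) + (1.8333)·(1.1667) + (-1.1667)·(3.1667)) / 5 = -10.8333/5 = -2.1667
  s[X,Z] = ((-0.1667)·(1.3333) + (-2.1667)·(2.3333) + (1.8333)·(-2.6667) + (-0.1667)·(-1.6667) + (1.8333)·(1.3333) + (-1.1667)·(-0.6667)) / 5 = -6.6667/5 = -1.3333
  s[Y,Y] = ((-2.8333)·(-2.8333) + (3.1667)·(3.1667) + (-1.8333)·(-1.8333) + (-2.8333)·(-2.8333) + (1.1667)·(1.1667) + (3.1667)·(3.1667)) / 5 = 40.8333/5 = 8.1667
  s[Y,Z] = ((-2.8333)·(1.3333) + (3.1667)·(2.3333) + (-1.8333)·(-2.6667) + (-2.8333)·(-1.6667) + (1.1667)·(1.3333) + (3.1667)·(-0.6667)) / 5 = 12.6667/5 = 2.5333
  s[Z,Z] = ((1.3333)·(1.3333) + (2.3333)·(2.3333) + (-2.6667)·(-2.6667) + (-1.6667)·(-1.6667) + (1.3333)·(1.3333) + (-0.6667)·(-0.6667)) / 5 = 19.3333/5 = 3.8667
  Sample standard deviations s_i = √(s[i,i]):
  s(X) = √(2.5667) = 1.6021
  s(Y) = √(8.1667) = 2.8577
  s(Z) = √(3.8667) = 1.9664

Step 3 — r_{ij} = s_{ij} / (s_i · s_j):
  r[X,X] = 1 (diagonal).
  r[X,Y] = -2.1667 / (1.6021 · 2.8577) = -2.1667 / 4.5783 = -0.4732
  r[X,Z] = -1.3333 / (1.6021 · 1.9664) = -1.3333 / 3.1503 = -0.4232
  r[Y,Y] = 1 (diagonal).
  r[Y,Z] = 2.5333 / (2.8577 · 1.9664) = 2.5333 / 5.6194 = 0.4508
  r[Z,Z] = 1 (diagonal).

R is symmetric with unit diagonal. Assembling:

R = [[1, -0.4732, -0.4232],
 [-0.4732, 1, 0.4508],
 [-0.4232, 0.4508, 1]]


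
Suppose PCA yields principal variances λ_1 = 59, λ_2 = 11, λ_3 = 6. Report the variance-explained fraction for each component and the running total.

Step 1 — total variance = trace(Sigma) = Σ λ_i = 59 + 11 + 6 = 76.

Step 2 — fraction explained by component i = λ_i / Σ λ:
  PC1: 59/76 = 0.7763
  PC2: 11/76 = 0.1447
  PC3: 6/76 = 0.0789

Step 3 — cumulative fraction after k components = (λ_1 + ... + λ_k) / Σ λ:
  k = 1: 59/76 = 0.7763
  k = 2: (59 + 11)/76 = 70/76 = 0.9211
  k = 3: (59 + 11 + 6)/76 = 76/76 = 1

Summary (fraction, with percent):

explained: PC1 0.7763 (77.63%), PC2 0.1447 (14.47%), PC3 0.0789 (7.89%);  cumulative: 0.7763, 0.9211, 1


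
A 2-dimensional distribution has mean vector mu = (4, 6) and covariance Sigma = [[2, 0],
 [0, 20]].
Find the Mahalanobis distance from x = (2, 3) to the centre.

Step 1 — centre the observation: (x - mu) = (-2, -3).

Step 2 — invert Sigma. det(Sigma) = 2·20 - (0)² = 40.
  Sigma^{-1} = (1/det) · [[d, -b], [-b, a]] = [[0.5, 0],
 [0, 0.05]].

Step 3 — form the quadratic (x - mu)^T · Sigma^{-1} · (x - mu):
  Sigma^{-1} · (x - mu) = (-1, -0.15).
  (x - mu)^T · [Sigma^{-1} · (x - mu)] = (-2)·(-1) + (-3)·(-0.15) = 2.45.

Step 4 — take square root: d = √(2.45) ≈ 1.5652.

d(x, mu) = √(2.45) ≈ 1.5652


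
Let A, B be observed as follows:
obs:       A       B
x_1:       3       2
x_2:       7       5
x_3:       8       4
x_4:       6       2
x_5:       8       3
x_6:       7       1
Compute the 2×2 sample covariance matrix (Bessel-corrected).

Step 1 — column means:
  mean(A) = (3 + 7 + 8 + 6 + 8 + 7) / 6 = 39/6 = 6.5
  mean(B) = (2 + 5 + 4 + 2 + 3 + 1) / 6 = 17/6 = 2.8333

Step 2 — sample covariance S[i,j] = (1/(n-1)) · Σ_k (x_{k,i} - mean_i) · (x_{k,j} - mean_j), with n-1 = 5.
  S[A,A] = ((-3.5)·(-3.5) + (0.5)·(0.5) + (1.5)·(1.5) + (-0.5)·(-0.5) + (1.5)·(1.5) + (0.5)·(0.5)) / 5 = 17.5/5 = 3.5
  S[A,B] = ((-3.5)·(-0.8333) + (0.5)·(2.1667) + (1.5)·(1.1667) + (-0.5)·(-0.8333) + (1.5)·(0.1667) + (0.5)·(-1.8333)) / 5 = 5.5/5 = 1.1
  S[B,B] = ((-0.8333)·(-0.8333) + (2.1667)·(2.1667) + (1.1667)·(1.1667) + (-0.8333)·(-0.8333) + (0.1667)·(0.1667) + (-1.8333)·(-1.8333)) / 5 = 10.8333/5 = 2.1667

S is symmetric (S[j,i] = S[i,j]). Assembling:

S = [[3.5, 1.1],
 [1.1, 2.1667]]


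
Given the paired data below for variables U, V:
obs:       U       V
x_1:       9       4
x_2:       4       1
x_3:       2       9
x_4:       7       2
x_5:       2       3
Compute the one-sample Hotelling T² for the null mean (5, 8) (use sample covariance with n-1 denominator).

Step 1 — sample mean vector:
  mean(U) = (9 + 4 + 2 + 7 + 2) / 5 = 24/5 = 4.8
  mean(V) = (4 + 1 + 9 + 2 + 3) / 5 = 19/5 = 3.8
  x̄ = (4.8, 3.8),  deviation x̄ - mu_0 = (4.8, 3.8) - (5, 8) = (-0.2, -4.2).

Step 2 — sample covariance matrix, S[i,j] = (1/(n-1)) · Σ_k (x_{k,i} - mean_i) · (x_{k,j} - mean_j), divisor n-1 = 4:
  S[U,U] = ((4.2)·(4.2) + (-0.8)·(-0.8) + (-2.8)·(-2.8) + (2.2)·(2.2) + (-2.8)·(-2.8)) / 4 = 38.8/4 = 9.7
  S[U,V] = ((4.2)·(0.2) + (-0.8)·(-2.8) + (-2.8)·(5.2) + (2.2)·(-1.8) + (-2.8)·(-0.8)) / 4 = -13.2/4 = -3.3
  S[V,V] = ((0.2)·(0.2) + (-2.8)·(-2.8) + (5.2)·(5.2) + (-1.8)·(-1.8) + (-0.8)·(-0.8)) / 4 = 38.8/4 = 9.7
  S = [[9.7, -3.3],
 [-3.3, 9.7]].

Step 3 — invert S. det(S) = 9.7·9.7 - (-3.3)² = 83.2.
  S^{-1} = (1/det) · [[d, -b], [-b, a]] = [[0.1166, 0.0397],
 [0.0397, 0.1166]].

Step 4 — quadratic form (x̄ - mu_0)^T · S^{-1} · (x̄ - mu_0):
  S^{-1} · (x̄ - mu_0) = (-0.1899, -0.4976),
  (x̄ - mu_0)^T · [...] = (-0.2)·(-0.1899) + (-4.2)·(-0.4976) = 2.1279.

Step 5 — scale by n: T² = 5 · 2.1279 = 10.6394.

T² ≈ 10.6394


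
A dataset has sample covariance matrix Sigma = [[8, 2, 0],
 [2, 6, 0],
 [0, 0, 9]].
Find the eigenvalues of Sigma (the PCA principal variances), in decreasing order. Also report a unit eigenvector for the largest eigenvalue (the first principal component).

Step 1 — characteristic polynomial p(λ) = det(λI - Sigma) = λ³ - tr·λ² + c_1·λ - det, where tr = trace, c_1 = sum of the principal 2×2 minors, det = det(Sigma):
  tr = 8 + 6 + 9 = 23,
  c_1 = (8·6 - (2)²) + (8·9 - (0)²) + (6·9 - (0)²) = 44 + 72 + 54 = 170,
  det = 8·(6·9 - (0)²) - (2)·((2)·9 - (0)·(0)) + (0)·((2)·(0) - 6·(0)) = 8·(54) - (2)·(18) + (0)·(0) = 396.
  So p(λ) = λ³ - 23λ² + 170λ - 396.
Step 2 — look for an integer root (rational root theorem: any rational root is an integer divisor of 396). Testing λ = 9:
  p(9) = 729 - 1863 + 1530 - 396 = 0  ✓
  Dividing out (λ - 9): p(λ) = (λ - 9)(λ² - 14λ + 44).
Step 3 — remaining eigenvalues from the quadratic λ² - 14λ + 44 = 0:
  Δ = 14² - 4·44 = 196 - 176 = 20,  λ = (14 ± √20)/2 = (14 ± 4.4721)/2 ≈ 9.2361 or 4.7639.
  Sorted: λ_1 = 9.2361,  λ_2 = 9,  λ_3 = 4.7639  (check: sum = 23 = tr ✓).

Step 4 — unit eigenvector for λ_1 ≈ 9.2361: v spans the null space of (Sigma - λ_1 I), whose rows are
  r_1 = (-1.2361, 2, 0),  r_2 = (2, -3.2361, 0),  r_3 = (0, 0, -0.2361).
  v is orthogonal to every row, so take v ∝ r_1 × r_3 = ((2)·(-0.2361) - (0)·(0), (0)·(0) - (-1.2361)·(-0.2361), (-1.2361)·(0) - (2)·(0)) ≈ (-0.4721, -0.2918, 0).
  Rescale (multiply by -1 so the first nonzero entry is positive): u = (0.4721, 0.2918, 0).
  ||u|| = √((0.4721)² + (0.2918)² + (0)²) = √(0.3081) ≈ 0.555,  v_1 = u/||u|| ≈ (0.8507, 0.5257, 0) (||v_1|| = 1).

λ_1 = 9.2361,  λ_2 = 9,  λ_3 = 4.7639;  v_1 ≈ (0.8507, 0.5257, 0)


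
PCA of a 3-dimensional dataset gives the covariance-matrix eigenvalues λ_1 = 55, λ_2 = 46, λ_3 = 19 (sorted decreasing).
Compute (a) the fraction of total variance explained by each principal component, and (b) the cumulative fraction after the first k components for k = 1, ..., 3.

Step 1 — total variance = trace(Sigma) = Σ λ_i = 55 + 46 + 19 = 120.

Step 2 — fraction explained by component i = λ_i / Σ λ:
  PC1: 55/120 = 0.4583
  PC2: 46/120 = 0.3833
  PC3: 19/120 = 0.1583

Step 3 — cumulative fraction after k components = (λ_1 + ... + λ_k) / Σ λ:
  k = 1: 55/120 = 0.4583
  k = 2: (55 + 46)/120 = 101/120 = 0.8417
  k = 3: (55 + 46 + 19)/120 = 120/120 = 1

Summary (fraction, with percent):

explained: PC1 0.4583 (45.83%), PC2 0.3833 (38.33%), PC3 0.1583 (15.83%);  cumulative: 0.4583, 0.8417, 1


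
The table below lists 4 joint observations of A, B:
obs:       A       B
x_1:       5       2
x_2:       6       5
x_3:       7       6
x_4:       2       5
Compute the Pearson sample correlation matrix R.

Step 1 — column means:
  mean(A) = (5 + 6 + 7 + 2) / 4 = 20/4 = 5
  mean(B) = (2 + 5 + 6 + 5) / 4 = 18/4 = 4.5

Step 2 — sample variances and covariances s[i,j] = (1/(n-1)) · Σ_k (x_{k,i} - mean_i) · (x_{k,j} - mean_j), with n-1 = 3:
  s[A,A] = ((0)·(0) + (1)·(1) + (2)·(2) + (-3)·(-3)) / 3 = 14/3 = 4.6667
  s[A,B] = ((0)·(-2.5) + (1)·(0.5) + (2)·(1.5) + (-3)·(0.5)) / 3 = 2/3 = 0.6667
  s[B,B] = ((-2.5)·(-2.5) + (0.5)·(0.5) + (1.5)·(1.5) + (0.5)·(0.5)) / 3 = 9/3 = 3
  Sample standard deviations s_i = √(s[i,i]):
  s(A) = √(4.6667) = 2.1602
  s(B) = √(3) = 1.7321

Step 3 — r_{ij} = s_{ij} / (s_i · s_j):
  r[A,A] = 1 (diagonal).
  r[A,B] = 0.6667 / (2.1602 · 1.7321) = 0.6667 / 3.7417 = 0.1782
  r[B,B] = 1 (diagonal).

R is symmetric with unit diagonal. Assembling:

R = [[1, 0.1782],
 [0.1782, 1]]


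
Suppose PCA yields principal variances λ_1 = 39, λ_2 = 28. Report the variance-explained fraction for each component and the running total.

Step 1 — total variance = trace(Sigma) = Σ λ_i = 39 + 28 = 67.

Step 2 — fraction explained by component i = λ_i / Σ λ:
  PC1: 39/67 = 0.5821
  PC2: 28/67 = 0.4179

Step 3 — cumulative fraction after k components = (λ_1 + ... + λ_k) / Σ λ:
  k = 1: 39/67 = 0.5821
  k = 2: (39 + 28)/67 = 67/67 = 1

Summary (fraction, with percent):

explained: PC1 0.5821 (58.21%), PC2 0.4179 (41.79%);  cumulative: 0.5821, 1


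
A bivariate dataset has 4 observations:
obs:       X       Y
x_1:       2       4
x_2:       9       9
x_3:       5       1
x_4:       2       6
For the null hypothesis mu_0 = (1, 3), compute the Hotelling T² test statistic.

Step 1 — sample mean vector:
  mean(X) = (2 + 9 + 5 + 2) / 4 = 18/4 = 4.5
  mean(Y) = (4 + 9 + 1 + 6) / 4 = 20/4 = 5
  x̄ = (4.5, 5),  deviation x̄ - mu_0 = (4.5, 5) - (1, 3) = (3.5, 2).

Step 2 — sample covariance matrix, S[i,j] = (1/(n-1)) · Σ_k (x_{k,i} - mean_i) · (x_{k,j} - mean_j), divisor n-1 = 3:
  S[X,X] = ((-2.5)·(-2.5) + (4.5)·(4.5) + (0.5)·(0.5) + (-2.5)·(-2.5)) / 3 = 33/3 = 11
  S[X,Y] = ((-2.5)·(-1) + (4.5)·(4) + (0.5)·(-4) + (-2.5)·(1)) / 3 = 16/3 = 5.3333
  S[Y,Y] = ((-1)·(-1) + (4)·(4) + (-4)·(-4) + (1)·(1)) / 3 = 34/3 = 11.3333
  S = [[11, 5.3333],
 [5.3333, 11.3333]].

Step 3 — invert S. det(S) = 11·11.3333 - (5.3333)² = 96.2222.
  S^{-1} = (1/det) · [[d, -b], [-b, a]] = [[0.1178, -0.0554],
 [-0.0554, 0.1143]].

Step 4 — quadratic form (x̄ - mu_0)^T · S^{-1} · (x̄ - mu_0):
  S^{-1} · (x̄ - mu_0) = (0.3014, 0.0346),
  (x̄ - mu_0)^T · [...] = (3.5)·(0.3014) + (2)·(0.0346) = 1.1241.

Step 5 — scale by n: T² = 4 · 1.1241 = 4.4965.

T² ≈ 4.4965


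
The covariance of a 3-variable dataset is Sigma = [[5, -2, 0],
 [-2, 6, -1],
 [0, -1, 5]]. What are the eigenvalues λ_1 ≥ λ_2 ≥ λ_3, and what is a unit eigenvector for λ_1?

Step 1 — characteristic polynomial p(λ) = det(λI - Sigma) = λ³ - tr·λ² + c_1·λ - det, where tr = trace, c_1 = sum of the principal 2×2 minors, det = det(Sigma):
  tr = 5 + 6 + 5 = 16,
  c_1 = (5·6 - (-2)²) + (5·5 - (0)²) + (6·5 - (-1)²) = 26 + 25 + 29 = 80,
  det = 5·(6·5 - (-1)²) - (-2)·((-2)·5 - (-1)·(0)) + (0)·((-2)·(-1) - 6·(0)) = 5·(29) - (-2)·(-10) + (0)·(2) = 125.
  So p(λ) = λ³ - 16λ² + 80λ - 125.
Step 2 — look for an integer root (rational root theorem: any rational root is an integer divisor of 125). Testing λ = 5:
  p(5) = 125 - 400 + 400 - 125 = 0  ✓
  Dividing out (λ - 5): p(λ) = (λ - 5)(λ² - 11λ + 25).
Step 3 — remaining eigenvalues from the quadratic λ² - 11λ + 25 = 0:
  Δ = 11² - 4·25 = 121 - 100 = 21,  λ = (11 ± √21)/2 = (11 ± 4.5826)/2 ≈ 7.7913 or 3.2087.
  Sorted: λ_1 = 7.7913,  λ_2 = 5,  λ_3 = 3.2087  (check: sum = 16 = tr ✓).

Step 4 — unit eigenvector for λ_1 ≈ 7.7913: v spans the null space of (Sigma - λ_1 I), whose rows are
  r_1 = (-2.7913, -2, 0),  r_2 = (-2, -1.7913, -1),  r_3 = (0, -1, -2.7913).
  v is orthogonal to every row, so take v ∝ r_1 × r_2 = ((-2)·(-1) - (0)·(-1.7913), (0)·(-2) - (-2.7913)·(-1), (-2.7913)·(-1.7913) - (-2)·(-2)) ≈ (2, -2.7913, 1).
  Let u = (2, -2.7913, 1).
  ||u|| = √((2)² + (-2.7913)² + (1)²) = √(12.7913) ≈ 3.5765,  v_1 = u/||u|| ≈ (0.5592, -0.7805, 0.2796) (||v_1|| = 1).

λ_1 = 7.7913,  λ_2 = 5,  λ_3 = 3.2087;  v_1 ≈ (0.5592, -0.7805, 0.2796)


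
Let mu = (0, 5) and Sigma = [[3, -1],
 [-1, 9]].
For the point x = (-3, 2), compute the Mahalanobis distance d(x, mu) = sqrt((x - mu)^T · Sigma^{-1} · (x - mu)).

Step 1 — centre the observation: (x - mu) = (-3, -3).

Step 2 — invert Sigma. det(Sigma) = 3·9 - (-1)² = 26.
  Sigma^{-1} = (1/det) · [[d, -b], [-b, a]] = [[0.3462, 0.0385],
 [0.0385, 0.1154]].

Step 3 — form the quadratic (x - mu)^T · Sigma^{-1} · (x - mu):
  Sigma^{-1} · (x - mu) = (-1.1538, -0.4615).
  (x - mu)^T · [Sigma^{-1} · (x - mu)] = (-3)·(-1.1538) + (-3)·(-0.4615) = 4.8462.

Step 4 — take square root: d = √(4.8462) ≈ 2.2014.

d(x, mu) = √(4.8462) ≈ 2.2014


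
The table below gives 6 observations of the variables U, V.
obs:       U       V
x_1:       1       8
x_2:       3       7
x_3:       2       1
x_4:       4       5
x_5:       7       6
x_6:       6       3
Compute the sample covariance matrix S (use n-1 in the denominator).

Step 1 — column means:
  mean(U) = (1 + 3 + 2 + 4 + 7 + 6) / 6 = 23/6 = 3.8333
  mean(V) = (8 + 7 + 1 + 5 + 6 + 3) / 6 = 30/6 = 5

Step 2 — sample covariance S[i,j] = (1/(n-1)) · Σ_k (x_{k,i} - mean_i) · (x_{k,j} - mean_j), with n-1 = 5.
  S[U,U] = ((-2.8333)·(-2.8333) + (-0.8333)·(-0.8333) + (-1.8333)·(-1.8333) + (0.1667)·(0.1667) + (3.1667)·(3.1667) + (2.1667)·(2.1667)) / 5 = 26.8333/5 = 5.3667
  S[U,V] = ((-2.8333)·(3) + (-0.8333)·(2) + (-1.8333)·(-4) + (0.1667)·(0) + (3.1667)·(1) + (2.1667)·(-2)) / 5 = -4/5 = -0.8
  S[V,V] = ((3)·(3) + (2)·(2) + (-4)·(-4) + (0)·(0) + (1)·(1) + (-2)·(-2)) / 5 = 34/5 = 6.8

S is symmetric (S[j,i] = S[i,j]). Assembling:

S = [[5.3667, -0.8],
 [-0.8, 6.8]]


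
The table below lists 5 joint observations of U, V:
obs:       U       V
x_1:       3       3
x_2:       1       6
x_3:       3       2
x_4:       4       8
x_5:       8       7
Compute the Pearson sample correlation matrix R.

Step 1 — column means:
  mean(U) = (3 + 1 + 3 + 4 + 8) / 5 = 19/5 = 3.8
  mean(V) = (3 + 6 + 2 + 8 + 7) / 5 = 26/5 = 5.2

Step 2 — sample variances and covariances s[i,j] = (1/(n-1)) · Σ_k (x_{k,i} - mean_i) · (x_{k,j} - mean_j), with n-1 = 4:
  s[U,U] = ((-0.8)·(-0.8) + (-2.8)·(-2.8) + (-0.8)·(-0.8) + (0.2)·(0.2) + (4.2)·(4.2)) / 4 = 26.8/4 = 6.7
  s[U,V] = ((-0.8)·(-2.2) + (-2.8)·(0.8) + (-0.8)·(-3.2) + (0.2)·(2.8) + (4.2)·(1.8)) / 4 = 10.2/4 = 2.55
  s[V,V] = ((-2.2)·(-2.2) + (0.8)·(0.8) + (-3.2)·(-3.2) + (2.8)·(2.8) + (1.8)·(1.8)) / 4 = 26.8/4 = 6.7
  Sample standard deviations s_i = √(s[i,i]):
  s(U) = √(6.7) = 2.5884
  s(V) = √(6.7) = 2.5884

Step 3 — r_{ij} = s_{ij} / (s_i · s_j):
  r[U,U] = 1 (diagonal).
  r[U,V] = 2.55 / (2.5884 · 2.5884) = 2.55 / 6.7 = 0.3806
  r[V,V] = 1 (diagonal).

R is symmetric with unit diagonal. Assembling:

R = [[1, 0.3806],
 [0.3806, 1]]


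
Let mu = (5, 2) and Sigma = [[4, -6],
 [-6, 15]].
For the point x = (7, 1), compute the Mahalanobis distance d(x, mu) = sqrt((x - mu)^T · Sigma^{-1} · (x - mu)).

Step 1 — centre the observation: (x - mu) = (2, -1).

Step 2 — invert Sigma. det(Sigma) = 4·15 - (-6)² = 24.
  Sigma^{-1} = (1/det) · [[d, -b], [-b, a]] = [[0.625, 0.25],
 [0.25, 0.1667]].

Step 3 — form the quadratic (x - mu)^T · Sigma^{-1} · (x - mu):
  Sigma^{-1} · (x - mu) = (1, 0.3333).
  (x - mu)^T · [Sigma^{-1} · (x - mu)] = (2)·(1) + (-1)·(0.3333) = 1.6667.

Step 4 — take square root: d = √(1.6667) ≈ 1.291.

d(x, mu) = √(1.6667) ≈ 1.291


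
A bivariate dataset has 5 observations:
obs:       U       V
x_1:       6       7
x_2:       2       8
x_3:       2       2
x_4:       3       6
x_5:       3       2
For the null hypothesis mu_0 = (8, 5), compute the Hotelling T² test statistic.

Step 1 — sample mean vector:
  mean(U) = (6 + 2 + 2 + 3 + 3) / 5 = 16/5 = 3.2
  mean(V) = (7 + 8 + 2 + 6 + 2) / 5 = 25/5 = 5
  x̄ = (3.2, 5),  deviation x̄ - mu_0 = (3.2, 5) - (8, 5) = (-4.8, 0).

Step 2 — sample covariance matrix, S[i,j] = (1/(n-1)) · Σ_k (x_{k,i} - mean_i) · (x_{k,j} - mean_j), divisor n-1 = 4:
  S[U,U] = ((2.8)·(2.8) + (-1.2)·(-1.2) + (-1.2)·(-1.2) + (-0.2)·(-0.2) + (-0.2)·(-0.2)) / 4 = 10.8/4 = 2.7
  S[U,V] = ((2.8)·(2) + (-1.2)·(3) + (-1.2)·(-3) + (-0.2)·(1) + (-0.2)·(-3)) / 4 = 6/4 = 1.5
  S[V,V] = ((2)·(2) + (3)·(3) + (-3)·(-3) + (1)·(1) + (-3)·(-3)) / 4 = 32/4 = 8
  S = [[2.7, 1.5],
 [1.5, 8]].

Step 3 — invert S. det(S) = 2.7·8 - (1.5)² = 19.35.
  S^{-1} = (1/det) · [[d, -b], [-b, a]] = [[0.4134, -0.0775],
 [-0.0775, 0.1395]].

Step 4 — quadratic form (x̄ - mu_0)^T · S^{-1} · (x̄ - mu_0):
  S^{-1} · (x̄ - mu_0) = (-1.9845, 0.3721),
  (x̄ - mu_0)^T · [...] = (-4.8)·(-1.9845) + (0)·(0.3721) = 9.5256.

Step 5 — scale by n: T² = 5 · 9.5256 = 47.6279.

T² ≈ 47.6279


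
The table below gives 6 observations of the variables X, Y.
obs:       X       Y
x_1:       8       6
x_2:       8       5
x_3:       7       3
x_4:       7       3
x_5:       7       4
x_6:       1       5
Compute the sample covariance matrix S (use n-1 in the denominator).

Step 1 — column means:
  mean(X) = (8 + 8 + 7 + 7 + 7 + 1) / 6 = 38/6 = 6.3333
  mean(Y) = (6 + 5 + 3 + 3 + 4 + 5) / 6 = 26/6 = 4.3333

Step 2 — sample covariance S[i,j] = (1/(n-1)) · Σ_k (x_{k,i} - mean_i) · (x_{k,j} - mean_j), with n-1 = 5.
  S[X,X] = ((1.6667)·(1.6667) + (1.6667)·(1.6667) + (0.6667)·(0.6667) + (0.6667)·(0.6667) + (0.6667)·(0.6667) + (-5.3333)·(-5.3333)) / 5 = 35.3333/5 = 7.0667
  S[X,Y] = ((1.6667)·(1.6667) + (1.6667)·(0.6667) + (0.6667)·(-1.3333) + (0.6667)·(-1.3333) + (0.6667)·(-0.3333) + (-5.3333)·(0.6667)) / 5 = -1.6667/5 = -0.3333
  S[Y,Y] = ((1.6667)·(1.6667) + (0.6667)·(0.6667) + (-1.3333)·(-1.3333) + (-1.3333)·(-1.3333) + (-0.3333)·(-0.3333) + (0.6667)·(0.6667)) / 5 = 7.3333/5 = 1.4667

S is symmetric (S[j,i] = S[i,j]). Assembling:

S = [[7.0667, -0.3333],
 [-0.3333, 1.4667]]


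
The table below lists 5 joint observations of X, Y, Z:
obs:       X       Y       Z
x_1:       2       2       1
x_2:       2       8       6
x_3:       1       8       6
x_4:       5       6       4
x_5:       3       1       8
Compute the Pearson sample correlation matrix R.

Step 1 — column means:
  mean(X) = (2 + 2 + 1 + 5 + 3) / 5 = 13/5 = 2.6
  mean(Y) = (2 + 8 + 8 + 6 + 1) / 5 = 25/5 = 5
  mean(Z) = (1 + 6 + 6 + 4 + 8) / 5 = 25/5 = 5

Step 2 — sample variances and covariances s[i,j] = (1/(n-1)) · Σ_k (x_{k,i} - mean_i) · (x_{k,j} - mean_j), with n-1 = 4:
  s[X,X] = ((-0.6)·(-0.6) + (-0.6)·(-0.6) + (-1.6)·(-1.6) + (2.4)·(2.4) + (0.4)·(0.4)) / 4 = 9.2/4 = 2.3
  s[X,Y] = ((-0.6)·(-3) + (-0.6)·(3) + (-1.6)·(3) + (2.4)·(1) + (0.4)·(-4)) / 4 = -4/4 = -1
  s[X,Z] = ((-0.6)·(-4) + (-0.6)·(1) + (-1.6)·(1) + (2.4)·(-1) + (0.4)·(3)) / 4 = -1/4 = -0.25
  s[Y,Y] = ((-3)·(-3) + (3)·(3) + (3)·(3) + (1)·(1) + (-4)·(-4)) / 4 = 44/4 = 11
  s[Y,Z] = ((-3)·(-4) + (3)·(1) + (3)·(1) + (1)·(-1) + (-4)·(3)) / 4 = 5/4 = 1.25
  s[Z,Z] = ((-4)·(-4) + (1)·(1) + (1)·(1) + (-1)·(-1) + (3)·(3)) / 4 = 28/4 = 7
  Sample standard deviations s_i = √(s[i,i]):
  s(X) = √(2.3) = 1.5166
  s(Y) = √(11) = 3.3166
  s(Z) = √(7) = 2.6458

Step 3 — r_{ij} = s_{ij} / (s_i · s_j):
  r[X,X] = 1 (diagonal).
  r[X,Y] = -1 / (1.5166 · 3.3166) = -1 / 5.0299 = -0.1988
  r[X,Z] = -0.25 / (1.5166 · 2.6458) = -0.25 / 4.0125 = -0.0623
  r[Y,Y] = 1 (diagonal).
  r[Y,Z] = 1.25 / (3.3166 · 2.6458) = 1.25 / 8.775 = 0.1425
  r[Z,Z] = 1 (diagonal).

R is symmetric with unit diagonal. Assembling:

R = [[1, -0.1988, -0.0623],
 [-0.1988, 1, 0.1425],
 [-0.0623, 0.1425, 1]]


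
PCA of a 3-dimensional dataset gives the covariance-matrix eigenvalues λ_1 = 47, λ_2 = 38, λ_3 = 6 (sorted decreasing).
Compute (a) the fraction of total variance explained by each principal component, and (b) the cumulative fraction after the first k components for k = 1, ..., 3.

Step 1 — total variance = trace(Sigma) = Σ λ_i = 47 + 38 + 6 = 91.

Step 2 — fraction explained by component i = λ_i / Σ λ:
  PC1: 47/91 = 0.5165
  PC2: 38/91 = 0.4176
  PC3: 6/91 = 0.0659

Step 3 — cumulative fraction after k components = (λ_1 + ... + λ_k) / Σ λ:
  k = 1: 47/91 = 0.5165
  k = 2: (47 + 38)/91 = 85/91 = 0.9341
  k = 3: (47 + 38 + 6)/91 = 91/91 = 1

Summary (fraction, with percent):

explained: PC1 0.5165 (51.65%), PC2 0.4176 (41.76%), PC3 0.0659 (6.59%);  cumulative: 0.5165, 0.9341, 1


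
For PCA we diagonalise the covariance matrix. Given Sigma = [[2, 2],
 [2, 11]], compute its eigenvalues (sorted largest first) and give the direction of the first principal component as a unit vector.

Step 1 — characteristic polynomial of 2×2 Sigma:
  det(Sigma - λI) = λ² - trace · λ + det = 0.
  trace = 2 + 11 = 13, det = 2·11 - (2)² = 18.
Step 2 — discriminant:
  Δ = trace² - 4·det = 169 - 72 = 97.
Step 3 — eigenvalues:
  λ = (trace ± √Δ)/2 = (13 ± 9.8489)/2,
  λ_1 = 11.4244,  λ_2 = 1.5756.

Step 4 — unit eigenvector for λ_1: solve (Sigma - λ_1 I)v = 0. First row:
  (2 - 11.4244)·v_x + (2)·v_y = 0, i.e. (-9.4244)·v_x + (2)·v_y = 0,
  so v ∝ (b, λ_1 - a) = (2, 9.4244) = u.
  ||u|| = √((2)² + (9.4244)²) = √(92.8199) ≈ 9.6343,
  v_1 = u/||u|| ≈ (0.2076, 0.9782) (||v_1|| = 1).

λ_1 = 11.4244,  λ_2 = 1.5756;  v_1 ≈ (0.2076, 0.9782)


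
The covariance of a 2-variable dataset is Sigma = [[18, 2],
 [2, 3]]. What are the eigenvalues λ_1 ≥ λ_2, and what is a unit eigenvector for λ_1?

Step 1 — characteristic polynomial of 2×2 Sigma:
  det(Sigma - λI) = λ² - trace · λ + det = 0.
  trace = 18 + 3 = 21, det = 18·3 - (2)² = 50.
Step 2 — discriminant:
  Δ = trace² - 4·det = 441 - 200 = 241.
Step 3 — eigenvalues:
  λ = (trace ± √Δ)/2 = (21 ± 15.5242)/2,
  λ_1 = 18.2621,  λ_2 = 2.7379.

Step 4 — unit eigenvector for λ_1: solve (Sigma - λ_1 I)v = 0. First row:
  (18 - 18.2621)·v_x + (2)·v_y = 0, i.e. (-0.2621)·v_x + (2)·v_y = 0,
  so v ∝ (b, λ_1 - a) = (2, 0.2621) = u.
  ||u|| = √((2)² + (0.2621)²) = √(4.0687) ≈ 2.0171,
  v_1 = u/||u|| ≈ (0.9915, 0.1299) (||v_1|| = 1).

λ_1 = 18.2621,  λ_2 = 2.7379;  v_1 ≈ (0.9915, 0.1299)


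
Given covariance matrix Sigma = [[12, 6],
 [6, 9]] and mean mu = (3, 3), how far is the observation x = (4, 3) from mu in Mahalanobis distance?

Step 1 — centre the observation: (x - mu) = (1, 0).

Step 2 — invert Sigma. det(Sigma) = 12·9 - (6)² = 72.
  Sigma^{-1} = (1/det) · [[d, -b], [-b, a]] = [[0.125, -0.0833],
 [-0.0833, 0.1667]].

Step 3 — form the quadratic (x - mu)^T · Sigma^{-1} · (x - mu):
  Sigma^{-1} · (x - mu) = (0.125, -0.0833).
  (x - mu)^T · [Sigma^{-1} · (x - mu)] = (1)·(0.125) + (0)·(-0.0833) = 0.125.

Step 4 — take square root: d = √(0.125) ≈ 0.3536.

d(x, mu) = √(0.125) ≈ 0.3536


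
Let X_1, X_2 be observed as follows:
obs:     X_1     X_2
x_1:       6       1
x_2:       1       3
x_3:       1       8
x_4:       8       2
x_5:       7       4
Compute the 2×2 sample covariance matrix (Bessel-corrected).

Step 1 — column means:
  mean(X_1) = (6 + 1 + 1 + 8 + 7) / 5 = 23/5 = 4.6
  mean(X_2) = (1 + 3 + 8 + 2 + 4) / 5 = 18/5 = 3.6

Step 2 — sample covariance S[i,j] = (1/(n-1)) · Σ_k (x_{k,i} - mean_i) · (x_{k,j} - mean_j), with n-1 = 4.
  S[X_1,X_1] = ((1.4)·(1.4) + (-3.6)·(-3.6) + (-3.6)·(-3.6) + (3.4)·(3.4) + (2.4)·(2.4)) / 4 = 45.2/4 = 11.3
  S[X_1,X_2] = ((1.4)·(-2.6) + (-3.6)·(-0.6) + (-3.6)·(4.4) + (3.4)·(-1.6) + (2.4)·(0.4)) / 4 = -21.8/4 = -5.45
  S[X_2,X_2] = ((-2.6)·(-2.6) + (-0.6)·(-0.6) + (4.4)·(4.4) + (-1.6)·(-1.6) + (0.4)·(0.4)) / 4 = 29.2/4 = 7.3

S is symmetric (S[j,i] = S[i,j]). Assembling:

S = [[11.3, -5.45],
 [-5.45, 7.3]]


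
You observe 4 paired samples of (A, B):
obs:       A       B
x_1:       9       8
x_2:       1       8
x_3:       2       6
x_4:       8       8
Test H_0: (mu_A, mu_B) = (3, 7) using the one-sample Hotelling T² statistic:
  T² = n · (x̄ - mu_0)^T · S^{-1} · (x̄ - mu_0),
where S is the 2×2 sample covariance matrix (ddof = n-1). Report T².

Step 1 — sample mean vector:
  mean(A) = (9 + 1 + 2 + 8) / 4 = 20/4 = 5
  mean(B) = (8 + 8 + 6 + 8) / 4 = 30/4 = 7.5
  x̄ = (5, 7.5),  deviation x̄ - mu_0 = (5, 7.5) - (3, 7) = (2, 0.5).

Step 2 — sample covariance matrix, S[i,j] = (1/(n-1)) · Σ_k (x_{k,i} - mean_i) · (x_{k,j} - mean_j), divisor n-1 = 3:
  S[A,A] = ((4)·(4) + (-4)·(-4) + (-3)·(-3) + (3)·(3)) / 3 = 50/3 = 16.6667
  S[A,B] = ((4)·(0.5) + (-4)·(0.5) + (-3)·(-1.5) + (3)·(0.5)) / 3 = 6/3 = 2
  S[B,B] = ((0.5)·(0.5) + (0.5)·(0.5) + (-1.5)·(-1.5) + (0.5)·(0.5)) / 3 = 3/3 = 1
  S = [[16.6667, 2],
 [2, 1]].

Step 3 — invert S. det(S) = 16.6667·1 - (2)² = 12.6667.
  S^{-1} = (1/det) · [[d, -b], [-b, a]] = [[0.0789, -0.1579],
 [-0.1579, 1.3158]].

Step 4 — quadratic form (x̄ - mu_0)^T · S^{-1} · (x̄ - mu_0):
  S^{-1} · (x̄ - mu_0) = (0.0789, 0.3421),
  (x̄ - mu_0)^T · [...] = (2)·(0.0789) + (0.5)·(0.3421) = 0.3289.

Step 5 — scale by n: T² = 4 · 0.3289 = 1.3158.

T² ≈ 1.3158


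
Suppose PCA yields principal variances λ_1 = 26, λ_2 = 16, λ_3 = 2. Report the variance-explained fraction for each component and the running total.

Step 1 — total variance = trace(Sigma) = Σ λ_i = 26 + 16 + 2 = 44.

Step 2 — fraction explained by component i = λ_i / Σ λ:
  PC1: 26/44 = 0.5909
  PC2: 16/44 = 0.3636
  PC3: 2/44 = 0.0455

Step 3 — cumulative fraction after k components = (λ_1 + ... + λ_k) / Σ λ:
  k = 1: 26/44 = 0.5909
  k = 2: (26 + 16)/44 = 42/44 = 0.9545
  k = 3: (26 + 16 + 2)/44 = 44/44 = 1

Summary (fraction, with percent):

explained: PC1 0.5909 (59.09%), PC2 0.3636 (36.36%), PC3 0.0455 (4.55%);  cumulative: 0.5909, 0.9545, 1


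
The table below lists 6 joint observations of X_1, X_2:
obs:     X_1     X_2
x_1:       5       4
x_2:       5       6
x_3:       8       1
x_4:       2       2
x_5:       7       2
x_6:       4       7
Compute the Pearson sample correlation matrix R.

Step 1 — column means:
  mean(X_1) = (5 + 5 + 8 + 2 + 7 + 4) / 6 = 31/6 = 5.1667
  mean(X_2) = (4 + 6 + 1 + 2 + 2 + 7) / 6 = 22/6 = 3.6667

Step 2 — sample variances and covariances s[i,j] = (1/(n-1)) · Σ_k (x_{k,i} - mean_i) · (x_{k,j} - mean_j), with n-1 = 5:
  s[X_1,X_1] = ((-0.1667)·(-0.1667) + (-0.1667)·(-0.1667) + (2.8333)·(2.8333) + (-3.1667)·(-3.1667) + (1.8333)·(1.8333) + (-1.1667)·(-1.1667)) / 5 = 22.8333/5 = 4.5667
  s[X_1,X_2] = ((-0.1667)·(0.3333) + (-0.1667)·(2.3333) + (2.8333)·(-2.6667) + (-3.1667)·(-1.6667) + (1.8333)·(-1.6667) + (-1.1667)·(3.3333)) / 5 = -9.6667/5 = -1.9333
  s[X_2,X_2] = ((0.3333)·(0.3333) + (2.3333)·(2.3333) + (-2.6667)·(-2.6667) + (-1.6667)·(-1.6667) + (-1.6667)·(-1.6667) + (3.3333)·(3.3333)) / 5 = 29.3333/5 = 5.8667
  Sample standard deviations s_i = √(s[i,i]):
  s(X_1) = √(4.5667) = 2.137
  s(X_2) = √(5.8667) = 2.4221

Step 3 — r_{ij} = s_{ij} / (s_i · s_j):
  r[X_1,X_1] = 1 (diagonal).
  r[X_1,X_2] = -1.9333 / (2.137 · 2.4221) = -1.9333 / 5.176 = -0.3735
  r[X_2,X_2] = 1 (diagonal).

R is symmetric with unit diagonal. Assembling:

R = [[1, -0.3735],
 [-0.3735, 1]]
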